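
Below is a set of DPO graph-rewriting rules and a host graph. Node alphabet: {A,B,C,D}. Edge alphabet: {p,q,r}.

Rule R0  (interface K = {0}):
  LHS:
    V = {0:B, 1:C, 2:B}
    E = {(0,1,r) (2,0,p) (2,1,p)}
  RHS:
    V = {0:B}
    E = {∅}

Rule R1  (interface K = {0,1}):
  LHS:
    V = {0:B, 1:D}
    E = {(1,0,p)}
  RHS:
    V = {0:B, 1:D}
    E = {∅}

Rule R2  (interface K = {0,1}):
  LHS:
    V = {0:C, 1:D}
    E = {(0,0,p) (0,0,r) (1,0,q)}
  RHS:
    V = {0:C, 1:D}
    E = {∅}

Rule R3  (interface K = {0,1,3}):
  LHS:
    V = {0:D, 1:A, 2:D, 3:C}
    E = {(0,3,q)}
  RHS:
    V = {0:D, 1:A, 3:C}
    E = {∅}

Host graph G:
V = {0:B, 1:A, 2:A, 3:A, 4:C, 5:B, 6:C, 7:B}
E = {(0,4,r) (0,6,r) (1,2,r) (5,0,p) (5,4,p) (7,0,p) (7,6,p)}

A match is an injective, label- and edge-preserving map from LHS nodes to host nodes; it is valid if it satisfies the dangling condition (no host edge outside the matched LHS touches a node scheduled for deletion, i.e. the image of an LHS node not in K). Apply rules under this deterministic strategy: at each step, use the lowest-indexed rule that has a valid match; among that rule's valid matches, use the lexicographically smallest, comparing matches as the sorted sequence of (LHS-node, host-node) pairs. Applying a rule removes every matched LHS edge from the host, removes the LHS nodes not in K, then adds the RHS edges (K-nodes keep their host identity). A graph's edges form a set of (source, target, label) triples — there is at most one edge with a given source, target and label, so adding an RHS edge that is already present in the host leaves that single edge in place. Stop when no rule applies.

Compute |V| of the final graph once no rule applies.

Answer: 4

Rewrite trace:
[0] host  ⇒  8 nodes, 7 edges  {0-r->4 0-r->6 1-r->2 5-p->0 5-p->4 7-p->0 7-p->6}
[1] R0 @ {0↦0, 1↦4, 2↦5}  ⇒  6 nodes, 4 edges  {0-r->6 1-r->2 7-p->0 7-p->6}
[2] R0 @ {0↦0, 1↦6, 2↦7}  ⇒  4 nodes, 1 edges  {1-r->2}
halt: no rule applies after step 2
NF nodes: {0:B, 1:A, 2:A, 3:A}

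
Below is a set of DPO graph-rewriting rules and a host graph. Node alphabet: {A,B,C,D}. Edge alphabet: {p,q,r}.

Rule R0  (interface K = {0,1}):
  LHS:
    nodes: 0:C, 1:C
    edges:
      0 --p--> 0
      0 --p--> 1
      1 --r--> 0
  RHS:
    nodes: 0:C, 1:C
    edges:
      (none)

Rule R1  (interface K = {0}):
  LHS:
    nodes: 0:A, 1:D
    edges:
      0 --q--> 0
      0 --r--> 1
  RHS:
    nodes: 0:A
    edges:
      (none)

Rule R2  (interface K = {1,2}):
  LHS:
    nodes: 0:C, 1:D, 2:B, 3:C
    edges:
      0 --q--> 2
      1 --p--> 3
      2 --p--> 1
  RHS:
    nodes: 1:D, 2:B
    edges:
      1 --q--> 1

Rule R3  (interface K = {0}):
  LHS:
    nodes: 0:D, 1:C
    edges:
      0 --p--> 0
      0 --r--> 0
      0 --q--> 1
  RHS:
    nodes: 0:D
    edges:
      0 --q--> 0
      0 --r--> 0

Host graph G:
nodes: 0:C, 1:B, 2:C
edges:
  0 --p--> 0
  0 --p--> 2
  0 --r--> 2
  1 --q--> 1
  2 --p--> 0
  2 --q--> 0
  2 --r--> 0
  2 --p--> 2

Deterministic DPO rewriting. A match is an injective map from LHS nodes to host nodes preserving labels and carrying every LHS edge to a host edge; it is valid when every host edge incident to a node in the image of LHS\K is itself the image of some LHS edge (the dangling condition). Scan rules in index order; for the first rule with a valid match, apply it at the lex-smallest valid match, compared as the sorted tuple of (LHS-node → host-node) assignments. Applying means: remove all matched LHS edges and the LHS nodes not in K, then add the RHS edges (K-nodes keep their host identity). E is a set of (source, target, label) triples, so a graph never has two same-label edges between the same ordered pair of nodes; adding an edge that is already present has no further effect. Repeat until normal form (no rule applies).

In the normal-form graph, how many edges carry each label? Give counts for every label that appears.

Answer: q:2

Rewrite trace:
[0] host  ⇒  3 nodes, 8 edges  {0-p->0 0-p->2 0-r->2 1-q->1 2-p->0 2-q->0 2-r->0 2-p->2}
[1] R0 @ {0↦0, 1↦2}  ⇒  3 nodes, 5 edges  {0-r->2 1-q->1 2-p->0 2-q->0 2-p->2}
[2] R0 @ {0↦2, 1↦0}  ⇒  3 nodes, 2 edges  {1-q->1 2-q->0}
halt: no rule applies after step 2
NF edges: [(1, 1, 'q'), (2, 0, 'q')]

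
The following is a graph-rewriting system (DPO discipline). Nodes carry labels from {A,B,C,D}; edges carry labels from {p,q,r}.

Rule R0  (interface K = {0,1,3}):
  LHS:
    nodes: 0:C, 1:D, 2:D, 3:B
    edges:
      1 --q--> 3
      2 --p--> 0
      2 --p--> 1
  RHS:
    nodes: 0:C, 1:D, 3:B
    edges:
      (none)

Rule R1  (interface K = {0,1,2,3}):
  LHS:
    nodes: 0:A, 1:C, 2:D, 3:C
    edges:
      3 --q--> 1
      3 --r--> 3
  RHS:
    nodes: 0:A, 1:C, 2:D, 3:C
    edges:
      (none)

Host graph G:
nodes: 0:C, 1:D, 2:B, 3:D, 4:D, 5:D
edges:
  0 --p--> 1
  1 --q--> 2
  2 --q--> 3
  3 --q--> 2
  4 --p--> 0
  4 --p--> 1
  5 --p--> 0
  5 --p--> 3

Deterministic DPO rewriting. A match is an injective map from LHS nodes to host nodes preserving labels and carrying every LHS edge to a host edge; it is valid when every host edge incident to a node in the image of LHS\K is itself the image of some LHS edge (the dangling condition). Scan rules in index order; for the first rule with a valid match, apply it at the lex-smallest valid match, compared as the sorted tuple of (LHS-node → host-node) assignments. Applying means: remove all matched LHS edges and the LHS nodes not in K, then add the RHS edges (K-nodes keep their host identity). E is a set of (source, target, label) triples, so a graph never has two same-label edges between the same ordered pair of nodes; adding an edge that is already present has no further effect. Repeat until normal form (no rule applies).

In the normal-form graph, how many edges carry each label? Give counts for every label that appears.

Answer: p:1 q:1

Rewrite trace:
[0] host  ⇒  6 nodes, 8 edges  {0-p->1 1-q->2 2-q->3 3-q->2 4-p->0 4-p->1 5-p->0 5-p->3}
[1] R0 @ {0↦0, 1↦1, 2↦4, 3↦2}  ⇒  5 nodes, 5 edges  {0-p->1 2-q->3 3-q->2 5-p->0 5-p->3}
[2] R0 @ {0↦0, 1↦3, 2↦5, 3↦2}  ⇒  4 nodes, 2 edges  {0-p->1 2-q->3}
final graph: no rule applies after step 2
NF edges: [(0, 1, 'p'), (2, 3, 'q')]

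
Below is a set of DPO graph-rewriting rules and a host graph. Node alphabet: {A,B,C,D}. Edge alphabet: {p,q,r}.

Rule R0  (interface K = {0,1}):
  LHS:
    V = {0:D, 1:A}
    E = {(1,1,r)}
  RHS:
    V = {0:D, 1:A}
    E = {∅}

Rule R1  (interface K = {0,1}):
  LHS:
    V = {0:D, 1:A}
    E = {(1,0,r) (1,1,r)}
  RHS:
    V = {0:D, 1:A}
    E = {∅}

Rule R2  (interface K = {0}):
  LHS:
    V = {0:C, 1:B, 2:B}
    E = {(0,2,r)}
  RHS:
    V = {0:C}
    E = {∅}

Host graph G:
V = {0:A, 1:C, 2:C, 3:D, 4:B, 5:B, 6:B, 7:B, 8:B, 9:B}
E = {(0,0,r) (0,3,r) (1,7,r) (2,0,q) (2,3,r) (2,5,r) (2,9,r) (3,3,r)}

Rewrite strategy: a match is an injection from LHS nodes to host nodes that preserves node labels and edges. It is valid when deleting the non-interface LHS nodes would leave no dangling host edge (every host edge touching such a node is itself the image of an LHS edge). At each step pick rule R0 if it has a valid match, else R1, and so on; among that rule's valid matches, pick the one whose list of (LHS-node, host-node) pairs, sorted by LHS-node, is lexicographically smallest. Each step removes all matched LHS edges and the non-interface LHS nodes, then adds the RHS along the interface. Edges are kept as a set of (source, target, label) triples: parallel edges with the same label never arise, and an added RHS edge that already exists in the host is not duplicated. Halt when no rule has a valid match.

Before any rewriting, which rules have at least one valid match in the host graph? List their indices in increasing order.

Answer: [R0,R1,R2]

Derivation:
R0: 1 valid match — {0↦3, 1↦0}
R1: 1 valid match — {0↦3, 1↦0}
R2: 9 valid matches — {0↦1, 1↦4, 2↦7}, {0↦1, 1↦6, 2↦7}, {0↦1, 1↦8, 2↦7} (+6 more)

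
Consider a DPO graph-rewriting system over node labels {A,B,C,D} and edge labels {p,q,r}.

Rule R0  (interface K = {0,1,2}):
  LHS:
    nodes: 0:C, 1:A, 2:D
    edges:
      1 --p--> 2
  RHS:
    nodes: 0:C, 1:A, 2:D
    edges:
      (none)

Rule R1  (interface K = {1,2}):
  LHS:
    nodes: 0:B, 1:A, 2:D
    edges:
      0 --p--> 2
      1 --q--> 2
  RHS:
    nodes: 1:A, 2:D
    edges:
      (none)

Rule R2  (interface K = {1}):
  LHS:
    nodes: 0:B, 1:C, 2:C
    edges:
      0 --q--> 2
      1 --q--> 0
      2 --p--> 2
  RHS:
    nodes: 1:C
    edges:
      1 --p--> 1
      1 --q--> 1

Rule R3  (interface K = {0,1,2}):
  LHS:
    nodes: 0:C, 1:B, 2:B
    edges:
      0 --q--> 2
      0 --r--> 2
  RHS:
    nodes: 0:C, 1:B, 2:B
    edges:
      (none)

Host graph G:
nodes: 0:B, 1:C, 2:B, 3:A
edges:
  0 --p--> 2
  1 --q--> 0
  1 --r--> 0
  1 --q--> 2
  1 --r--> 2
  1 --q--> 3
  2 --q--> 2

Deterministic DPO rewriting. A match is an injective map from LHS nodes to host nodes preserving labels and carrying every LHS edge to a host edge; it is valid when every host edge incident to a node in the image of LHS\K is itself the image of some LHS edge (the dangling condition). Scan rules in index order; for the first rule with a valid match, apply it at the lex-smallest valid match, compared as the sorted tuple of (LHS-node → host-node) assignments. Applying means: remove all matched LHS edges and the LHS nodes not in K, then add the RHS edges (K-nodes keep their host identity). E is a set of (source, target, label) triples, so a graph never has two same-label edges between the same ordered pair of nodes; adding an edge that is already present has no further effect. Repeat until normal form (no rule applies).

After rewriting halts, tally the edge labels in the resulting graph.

Answer: p:1 q:2

Derivation:
start.  V:4 E:7  edges: 0-p->2 1-q->0 1-r->0 1-q->2 1-r->2 1-q->3 2-q->2
1. fire R3 via {0↦1, 1↦0, 2↦2}  →  V:4 E:5  edges: 0-p->2 1-q->0 1-r->0 1-q->3 2-q->2
2. fire R3 via {0↦1, 1↦2, 2↦0}  →  V:4 E:3  edges: 0-p->2 1-q->3 2-q->2
halt: no rule applies after step 2
NF edges: [(0, 2, 'p'), (1, 3, 'q'), (2, 2, 'q')]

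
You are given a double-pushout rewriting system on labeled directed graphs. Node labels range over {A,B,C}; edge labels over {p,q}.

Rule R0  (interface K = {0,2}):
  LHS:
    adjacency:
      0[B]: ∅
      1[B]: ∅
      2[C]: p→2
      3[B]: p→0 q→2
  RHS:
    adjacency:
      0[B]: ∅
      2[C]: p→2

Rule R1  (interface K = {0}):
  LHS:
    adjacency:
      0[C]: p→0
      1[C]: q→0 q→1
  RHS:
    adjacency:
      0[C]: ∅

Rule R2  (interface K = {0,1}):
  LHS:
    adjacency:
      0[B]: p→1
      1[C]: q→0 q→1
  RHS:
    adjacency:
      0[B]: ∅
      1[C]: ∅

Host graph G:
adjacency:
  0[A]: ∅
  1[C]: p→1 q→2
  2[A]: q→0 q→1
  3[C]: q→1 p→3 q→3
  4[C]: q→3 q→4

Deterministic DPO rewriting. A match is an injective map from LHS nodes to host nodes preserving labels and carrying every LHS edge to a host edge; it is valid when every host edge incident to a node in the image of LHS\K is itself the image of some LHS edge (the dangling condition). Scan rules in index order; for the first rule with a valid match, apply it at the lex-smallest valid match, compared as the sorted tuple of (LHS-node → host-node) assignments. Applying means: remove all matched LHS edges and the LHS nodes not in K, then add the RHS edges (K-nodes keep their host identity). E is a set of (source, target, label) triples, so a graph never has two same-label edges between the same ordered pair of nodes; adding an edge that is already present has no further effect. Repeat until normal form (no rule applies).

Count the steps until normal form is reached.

initial: |V|=5 |E|=9  E = 1-p->1 1-q->2 2-q->0 2-q->1 3-q->1 3-p->3 3-q->3 4-q->3 4-q->4
step 1: apply R1 at {0↦3, 1↦4}  → |V|=4 |E|=6  E = 1-p->1 1-q->2 2-q->0 2-q->1 3-q->1 3-q->3
step 2: apply R1 at {0↦1, 1↦3}  → |V|=3 |E|=3  E = 1-q->2 2-q->0 2-q->1
final graph: no rule applies after step 2

Answer: 2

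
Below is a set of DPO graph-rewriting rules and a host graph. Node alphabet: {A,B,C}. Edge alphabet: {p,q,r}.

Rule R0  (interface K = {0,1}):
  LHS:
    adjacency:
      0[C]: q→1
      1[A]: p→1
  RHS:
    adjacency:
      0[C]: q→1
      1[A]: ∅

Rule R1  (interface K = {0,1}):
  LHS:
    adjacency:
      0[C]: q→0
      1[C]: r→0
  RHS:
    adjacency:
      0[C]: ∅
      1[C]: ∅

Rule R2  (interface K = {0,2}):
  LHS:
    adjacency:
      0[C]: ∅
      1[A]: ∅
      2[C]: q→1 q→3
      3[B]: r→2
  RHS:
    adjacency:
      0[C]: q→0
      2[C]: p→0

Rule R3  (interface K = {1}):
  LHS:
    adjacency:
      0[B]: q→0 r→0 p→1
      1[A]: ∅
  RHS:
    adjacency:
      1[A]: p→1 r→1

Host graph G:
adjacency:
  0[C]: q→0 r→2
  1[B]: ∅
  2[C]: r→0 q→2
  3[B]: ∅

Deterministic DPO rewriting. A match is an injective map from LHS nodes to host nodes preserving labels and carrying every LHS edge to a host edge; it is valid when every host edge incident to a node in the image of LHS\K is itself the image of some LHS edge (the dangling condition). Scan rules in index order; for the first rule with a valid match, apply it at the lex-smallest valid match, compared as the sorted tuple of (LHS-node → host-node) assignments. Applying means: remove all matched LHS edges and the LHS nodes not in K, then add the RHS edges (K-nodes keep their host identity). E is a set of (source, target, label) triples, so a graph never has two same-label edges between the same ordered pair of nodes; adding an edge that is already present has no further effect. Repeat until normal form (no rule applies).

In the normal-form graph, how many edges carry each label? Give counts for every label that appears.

[0] host  ⇒  4 nodes, 4 edges  {0-q->0 0-r->2 2-r->0 2-q->2}
[1] R1 @ {0↦0, 1↦2}  ⇒  4 nodes, 2 edges  {0-r->2 2-q->2}
[2] R1 @ {0↦2, 1↦0}  ⇒  4 nodes, 0 edges  {∅}
normal form: no rule applies after step 2
NF edges: []

Answer: (no edges)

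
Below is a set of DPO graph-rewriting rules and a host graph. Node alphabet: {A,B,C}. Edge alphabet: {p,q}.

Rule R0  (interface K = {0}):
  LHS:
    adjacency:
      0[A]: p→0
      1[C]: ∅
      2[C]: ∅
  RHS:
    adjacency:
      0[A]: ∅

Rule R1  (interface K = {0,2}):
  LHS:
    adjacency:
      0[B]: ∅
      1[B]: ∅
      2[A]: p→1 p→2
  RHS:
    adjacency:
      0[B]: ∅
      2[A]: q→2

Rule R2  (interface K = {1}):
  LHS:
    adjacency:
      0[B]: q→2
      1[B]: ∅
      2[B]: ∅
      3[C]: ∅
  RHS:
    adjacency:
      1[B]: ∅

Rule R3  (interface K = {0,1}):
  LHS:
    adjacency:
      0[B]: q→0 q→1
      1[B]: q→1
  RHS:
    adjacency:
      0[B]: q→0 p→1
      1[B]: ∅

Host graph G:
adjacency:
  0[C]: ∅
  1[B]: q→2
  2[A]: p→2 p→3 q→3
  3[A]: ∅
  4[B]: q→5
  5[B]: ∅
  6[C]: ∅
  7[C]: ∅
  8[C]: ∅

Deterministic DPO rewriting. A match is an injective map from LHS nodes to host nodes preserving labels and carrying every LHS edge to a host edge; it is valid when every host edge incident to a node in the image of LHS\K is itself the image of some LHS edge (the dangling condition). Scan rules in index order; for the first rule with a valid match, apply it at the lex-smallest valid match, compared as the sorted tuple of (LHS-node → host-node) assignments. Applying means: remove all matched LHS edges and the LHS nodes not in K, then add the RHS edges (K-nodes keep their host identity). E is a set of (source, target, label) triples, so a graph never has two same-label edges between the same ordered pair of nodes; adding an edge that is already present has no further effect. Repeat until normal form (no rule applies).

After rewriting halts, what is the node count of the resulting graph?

Answer: 4

Rewrite trace:
[0] host  ⇒  9 nodes, 5 edges  {1-q->2 2-p->2 2-p->3 2-q->3 4-q->5}
[1] R0 @ {0↦2, 1↦0, 2↦6}  ⇒  7 nodes, 4 edges  {1-q->2 2-p->3 2-q->3 4-q->5}
[2] R2 @ {0↦4, 1↦1, 2↦5, 3↦7}  ⇒  4 nodes, 3 edges  {1-q->2 2-p->3 2-q->3}
normal form: no rule applies after step 2
NF nodes: {1:B, 2:A, 3:A, 8:C}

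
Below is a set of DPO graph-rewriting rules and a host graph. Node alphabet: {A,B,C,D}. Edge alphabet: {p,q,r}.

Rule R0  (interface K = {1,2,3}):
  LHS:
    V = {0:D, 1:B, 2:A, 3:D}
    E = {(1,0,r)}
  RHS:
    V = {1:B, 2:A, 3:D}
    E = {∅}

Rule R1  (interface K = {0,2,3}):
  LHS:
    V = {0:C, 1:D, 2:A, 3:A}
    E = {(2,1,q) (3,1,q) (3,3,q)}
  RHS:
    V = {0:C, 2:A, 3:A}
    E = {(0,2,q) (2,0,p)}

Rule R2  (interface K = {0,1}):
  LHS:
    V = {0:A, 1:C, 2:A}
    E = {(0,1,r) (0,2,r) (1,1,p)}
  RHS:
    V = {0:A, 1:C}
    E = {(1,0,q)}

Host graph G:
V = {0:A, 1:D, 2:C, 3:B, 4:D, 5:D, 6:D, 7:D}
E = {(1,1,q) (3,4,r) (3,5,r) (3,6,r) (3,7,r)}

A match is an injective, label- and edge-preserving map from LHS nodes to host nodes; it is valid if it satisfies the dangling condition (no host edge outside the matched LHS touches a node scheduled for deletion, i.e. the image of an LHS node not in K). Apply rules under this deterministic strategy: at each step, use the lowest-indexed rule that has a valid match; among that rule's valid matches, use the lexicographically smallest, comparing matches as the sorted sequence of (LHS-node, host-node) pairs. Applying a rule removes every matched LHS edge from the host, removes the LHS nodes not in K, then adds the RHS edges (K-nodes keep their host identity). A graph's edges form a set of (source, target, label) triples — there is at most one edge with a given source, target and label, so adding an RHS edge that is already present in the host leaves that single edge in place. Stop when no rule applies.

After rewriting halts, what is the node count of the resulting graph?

Answer: 4

Derivation:
[0] host  ⇒  8 nodes, 5 edges  {1-q->1 3-r->4 3-r->5 3-r->6 3-r->7}
[1] R0 @ {0↦4, 1↦3, 2↦0, 3↦1}  ⇒  7 nodes, 4 edges  {1-q->1 3-r->5 3-r->6 3-r->7}
[2] R0 @ {0↦5, 1↦3, 2↦0, 3↦1}  ⇒  6 nodes, 3 edges  {1-q->1 3-r->6 3-r->7}
[3] R0 @ {0↦6, 1↦3, 2↦0, 3↦1}  ⇒  5 nodes, 2 edges  {1-q->1 3-r->7}
[4] R0 @ {0↦7, 1↦3, 2↦0, 3↦1}  ⇒  4 nodes, 1 edges  {1-q->1}
halt: no rule applies after step 4
NF nodes: {0:A, 1:D, 2:C, 3:B}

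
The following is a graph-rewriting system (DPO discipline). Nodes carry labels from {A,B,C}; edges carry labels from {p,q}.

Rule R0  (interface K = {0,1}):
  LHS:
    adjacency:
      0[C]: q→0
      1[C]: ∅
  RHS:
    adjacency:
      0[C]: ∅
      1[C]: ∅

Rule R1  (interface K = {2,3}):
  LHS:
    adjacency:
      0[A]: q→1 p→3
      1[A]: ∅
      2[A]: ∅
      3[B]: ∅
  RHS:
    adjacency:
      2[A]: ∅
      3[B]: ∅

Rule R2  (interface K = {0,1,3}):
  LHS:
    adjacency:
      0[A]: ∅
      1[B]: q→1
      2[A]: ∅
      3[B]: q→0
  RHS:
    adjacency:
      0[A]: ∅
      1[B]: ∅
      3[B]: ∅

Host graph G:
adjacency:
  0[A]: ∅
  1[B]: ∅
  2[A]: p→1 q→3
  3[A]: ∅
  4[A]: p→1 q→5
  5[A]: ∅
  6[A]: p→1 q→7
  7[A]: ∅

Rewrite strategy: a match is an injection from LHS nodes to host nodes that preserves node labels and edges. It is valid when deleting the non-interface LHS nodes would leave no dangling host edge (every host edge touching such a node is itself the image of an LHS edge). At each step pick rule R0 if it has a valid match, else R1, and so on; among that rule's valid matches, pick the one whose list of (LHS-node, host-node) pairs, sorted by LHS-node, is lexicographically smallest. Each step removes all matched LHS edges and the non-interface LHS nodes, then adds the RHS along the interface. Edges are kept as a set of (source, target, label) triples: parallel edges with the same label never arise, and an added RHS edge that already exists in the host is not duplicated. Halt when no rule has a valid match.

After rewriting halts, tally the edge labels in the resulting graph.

Answer: (no edges)

Rewrite trace:
initial: |V|=8 |E|=6  E = 2-p->1 2-q->3 4-p->1 4-q->5 6-p->1 6-q->7
step 1: apply R1 at {0↦2, 1↦3, 2↦0, 3↦1}  → |V|=6 |E|=4  E = 4-p->1 4-q->5 6-p->1 6-q->7
step 2: apply R1 at {0↦4, 1↦5, 2↦0, 3↦1}  → |V|=4 |E|=2  E = 6-p->1 6-q->7
step 3: apply R1 at {0↦6, 1↦7, 2↦0, 3↦1}  → |V|=2 |E|=0  E = ∅
normal form: no rule applies after step 3
NF edges: []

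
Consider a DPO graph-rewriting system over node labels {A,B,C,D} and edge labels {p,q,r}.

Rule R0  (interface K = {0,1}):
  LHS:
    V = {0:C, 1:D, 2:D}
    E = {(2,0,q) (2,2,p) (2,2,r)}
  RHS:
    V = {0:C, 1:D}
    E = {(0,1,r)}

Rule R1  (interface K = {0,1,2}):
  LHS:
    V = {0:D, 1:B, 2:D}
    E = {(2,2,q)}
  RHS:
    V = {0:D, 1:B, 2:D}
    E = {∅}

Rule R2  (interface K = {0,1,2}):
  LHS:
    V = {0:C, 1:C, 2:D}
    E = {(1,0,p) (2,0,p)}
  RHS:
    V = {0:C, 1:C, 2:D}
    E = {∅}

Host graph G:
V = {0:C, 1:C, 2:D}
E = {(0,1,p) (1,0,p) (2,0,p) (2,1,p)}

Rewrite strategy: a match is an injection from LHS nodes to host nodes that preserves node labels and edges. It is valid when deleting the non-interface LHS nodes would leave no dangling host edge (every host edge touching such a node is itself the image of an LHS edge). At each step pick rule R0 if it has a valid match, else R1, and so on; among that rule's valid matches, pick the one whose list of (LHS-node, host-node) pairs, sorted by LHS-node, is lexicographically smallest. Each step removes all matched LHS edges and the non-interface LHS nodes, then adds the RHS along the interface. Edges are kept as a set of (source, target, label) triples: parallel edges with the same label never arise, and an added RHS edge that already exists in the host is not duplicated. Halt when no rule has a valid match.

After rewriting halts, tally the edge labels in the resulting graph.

start.  V:3 E:4  edges: 0-p->1 1-p->0 2-p->0 2-p->1
1. fire R2 via {0↦0, 1↦1, 2↦2}  →  V:3 E:2  edges: 0-p->1 2-p->1
2. fire R2 via {0↦1, 1↦0, 2↦2}  →  V:3 E:0  edges: ∅
final graph: no rule applies after step 2
NF edges: []

Answer: (no edges)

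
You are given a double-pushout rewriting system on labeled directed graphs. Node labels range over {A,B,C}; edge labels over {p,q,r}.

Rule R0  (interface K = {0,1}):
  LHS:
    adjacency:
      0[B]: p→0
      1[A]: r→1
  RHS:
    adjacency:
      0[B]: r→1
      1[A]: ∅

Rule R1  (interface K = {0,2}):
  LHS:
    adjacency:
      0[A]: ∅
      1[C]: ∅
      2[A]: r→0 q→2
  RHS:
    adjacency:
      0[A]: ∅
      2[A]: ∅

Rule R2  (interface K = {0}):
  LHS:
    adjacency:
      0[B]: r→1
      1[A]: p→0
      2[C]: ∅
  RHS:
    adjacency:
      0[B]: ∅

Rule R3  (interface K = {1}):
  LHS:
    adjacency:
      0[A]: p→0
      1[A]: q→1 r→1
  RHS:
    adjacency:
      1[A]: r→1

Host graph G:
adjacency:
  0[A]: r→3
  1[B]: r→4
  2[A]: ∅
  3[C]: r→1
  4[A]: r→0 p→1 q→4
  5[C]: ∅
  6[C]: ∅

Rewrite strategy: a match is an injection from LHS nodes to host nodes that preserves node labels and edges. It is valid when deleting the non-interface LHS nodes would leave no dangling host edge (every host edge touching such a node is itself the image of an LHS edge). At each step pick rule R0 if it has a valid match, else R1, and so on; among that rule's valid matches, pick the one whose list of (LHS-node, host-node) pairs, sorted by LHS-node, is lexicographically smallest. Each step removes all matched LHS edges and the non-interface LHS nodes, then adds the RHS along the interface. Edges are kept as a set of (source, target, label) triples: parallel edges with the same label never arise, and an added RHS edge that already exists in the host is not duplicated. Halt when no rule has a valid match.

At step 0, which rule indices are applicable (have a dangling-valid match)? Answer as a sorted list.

R0: no valid match — LHS pattern not found
R1: 2 valid matches — {0↦0, 1↦5, 2↦4}, {0↦0, 1↦6, 2↦4}
R2: no valid match — 3 raw matches, all fail dangling condition
R3: no valid match — LHS pattern not found

Answer: [R1]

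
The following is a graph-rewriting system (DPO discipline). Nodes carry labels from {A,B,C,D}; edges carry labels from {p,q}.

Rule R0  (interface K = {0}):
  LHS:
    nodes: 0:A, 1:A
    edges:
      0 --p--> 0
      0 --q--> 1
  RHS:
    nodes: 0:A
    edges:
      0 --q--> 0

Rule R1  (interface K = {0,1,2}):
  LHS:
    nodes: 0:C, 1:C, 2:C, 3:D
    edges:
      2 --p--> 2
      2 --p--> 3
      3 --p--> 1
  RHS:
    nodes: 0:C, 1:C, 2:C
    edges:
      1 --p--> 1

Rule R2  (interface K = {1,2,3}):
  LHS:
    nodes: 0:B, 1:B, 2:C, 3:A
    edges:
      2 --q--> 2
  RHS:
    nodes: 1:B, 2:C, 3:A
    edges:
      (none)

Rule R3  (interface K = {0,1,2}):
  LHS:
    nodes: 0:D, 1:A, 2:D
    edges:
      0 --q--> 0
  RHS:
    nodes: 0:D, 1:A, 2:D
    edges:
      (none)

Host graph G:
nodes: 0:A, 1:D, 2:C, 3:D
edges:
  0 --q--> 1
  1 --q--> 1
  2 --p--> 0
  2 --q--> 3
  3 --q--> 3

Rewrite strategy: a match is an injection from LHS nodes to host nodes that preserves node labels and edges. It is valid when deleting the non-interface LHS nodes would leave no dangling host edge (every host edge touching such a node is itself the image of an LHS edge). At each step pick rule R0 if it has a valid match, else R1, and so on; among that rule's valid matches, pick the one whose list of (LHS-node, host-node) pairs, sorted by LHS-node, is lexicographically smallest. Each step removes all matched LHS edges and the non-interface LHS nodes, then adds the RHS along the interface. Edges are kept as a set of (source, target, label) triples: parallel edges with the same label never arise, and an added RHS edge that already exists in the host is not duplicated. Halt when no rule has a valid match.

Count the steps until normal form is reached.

Answer: 2

Derivation:
initial: |V|=4 |E|=5  E = 0-q->1 1-q->1 2-p->0 2-q->3 3-q->3
step 1: apply R3 at {0↦1, 1↦0, 2↦3}  → |V|=4 |E|=4  E = 0-q->1 2-p->0 2-q->3 3-q->3
step 2: apply R3 at {0↦3, 1↦0, 2↦1}  → |V|=4 |E|=3  E = 0-q->1 2-p->0 2-q->3
final graph: no rule applies after step 2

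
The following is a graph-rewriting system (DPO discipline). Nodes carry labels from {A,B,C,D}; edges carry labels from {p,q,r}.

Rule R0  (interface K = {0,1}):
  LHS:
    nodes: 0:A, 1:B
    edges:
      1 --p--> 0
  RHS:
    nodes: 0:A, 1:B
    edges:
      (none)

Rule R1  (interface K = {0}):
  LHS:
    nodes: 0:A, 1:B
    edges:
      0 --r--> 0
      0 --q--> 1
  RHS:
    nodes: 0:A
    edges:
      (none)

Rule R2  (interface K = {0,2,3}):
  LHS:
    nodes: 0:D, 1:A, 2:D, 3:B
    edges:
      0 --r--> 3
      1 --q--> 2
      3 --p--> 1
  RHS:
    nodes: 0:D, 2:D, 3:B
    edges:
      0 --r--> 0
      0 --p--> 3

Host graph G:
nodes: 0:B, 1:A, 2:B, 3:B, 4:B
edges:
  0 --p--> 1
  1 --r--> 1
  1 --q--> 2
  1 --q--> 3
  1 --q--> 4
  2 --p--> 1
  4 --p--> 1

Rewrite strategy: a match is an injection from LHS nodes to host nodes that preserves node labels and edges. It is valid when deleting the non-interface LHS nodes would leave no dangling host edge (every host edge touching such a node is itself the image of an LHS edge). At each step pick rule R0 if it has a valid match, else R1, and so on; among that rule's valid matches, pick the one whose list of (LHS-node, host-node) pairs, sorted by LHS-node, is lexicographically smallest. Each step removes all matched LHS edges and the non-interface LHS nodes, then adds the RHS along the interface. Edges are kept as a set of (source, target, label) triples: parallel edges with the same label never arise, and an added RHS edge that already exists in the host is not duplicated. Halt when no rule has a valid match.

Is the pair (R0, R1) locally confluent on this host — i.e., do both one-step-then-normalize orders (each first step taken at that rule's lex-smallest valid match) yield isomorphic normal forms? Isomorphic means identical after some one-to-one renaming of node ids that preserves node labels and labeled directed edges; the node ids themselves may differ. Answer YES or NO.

branch R0-first: apply at {0↦1, 1↦0} → |E|=6, then 3 more step(s) → NF |V|=4 |E|=2 V={0:B, 1:A, 3:B, 4:B} E=1-q->3 1-q->4
branch R1-first: apply at {0↦1, 1↦3} → |E|=5, then 3 more step(s) → NF |V|=4 |E|=2 V={0:B, 1:A, 2:B, 4:B} E=1-q->2 1-q->4
graphs isomorphic (equal up to label-preserving node renaming)

Answer: YES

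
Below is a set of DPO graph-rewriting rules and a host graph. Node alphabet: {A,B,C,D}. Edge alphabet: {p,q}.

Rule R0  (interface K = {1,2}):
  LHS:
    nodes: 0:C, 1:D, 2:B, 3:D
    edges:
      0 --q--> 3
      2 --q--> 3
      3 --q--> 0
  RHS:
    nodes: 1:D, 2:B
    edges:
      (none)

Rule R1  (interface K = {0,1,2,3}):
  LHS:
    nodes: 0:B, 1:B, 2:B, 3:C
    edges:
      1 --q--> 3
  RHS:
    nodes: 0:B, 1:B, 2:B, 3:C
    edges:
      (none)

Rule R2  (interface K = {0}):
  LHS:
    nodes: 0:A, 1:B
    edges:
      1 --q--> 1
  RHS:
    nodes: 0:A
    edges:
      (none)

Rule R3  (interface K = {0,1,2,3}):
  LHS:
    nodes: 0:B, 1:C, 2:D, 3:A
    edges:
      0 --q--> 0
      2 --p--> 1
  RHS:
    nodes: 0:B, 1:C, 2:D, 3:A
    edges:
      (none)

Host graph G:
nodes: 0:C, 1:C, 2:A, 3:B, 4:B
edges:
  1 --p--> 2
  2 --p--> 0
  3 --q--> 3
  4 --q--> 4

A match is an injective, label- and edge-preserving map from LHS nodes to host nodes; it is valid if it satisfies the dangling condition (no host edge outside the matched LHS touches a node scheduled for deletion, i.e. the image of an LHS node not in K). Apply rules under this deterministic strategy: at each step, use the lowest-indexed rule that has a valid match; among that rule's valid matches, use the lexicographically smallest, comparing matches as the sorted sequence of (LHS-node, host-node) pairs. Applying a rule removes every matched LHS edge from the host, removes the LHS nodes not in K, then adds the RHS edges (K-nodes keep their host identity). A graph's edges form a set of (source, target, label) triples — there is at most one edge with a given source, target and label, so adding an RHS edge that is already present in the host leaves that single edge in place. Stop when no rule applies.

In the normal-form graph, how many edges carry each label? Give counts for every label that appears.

initial: |V|=5 |E|=4  E = 1-p->2 2-p->0 3-q->3 4-q->4
step 1: apply R2 at {0↦2, 1↦3}  → |V|=4 |E|=3  E = 1-p->2 2-p->0 4-q->4
step 2: apply R2 at {0↦2, 1↦4}  → |V|=3 |E|=2  E = 1-p->2 2-p->0
normal form: no rule applies after step 2
NF edges: [(1, 2, 'p'), (2, 0, 'p')]

Answer: p:2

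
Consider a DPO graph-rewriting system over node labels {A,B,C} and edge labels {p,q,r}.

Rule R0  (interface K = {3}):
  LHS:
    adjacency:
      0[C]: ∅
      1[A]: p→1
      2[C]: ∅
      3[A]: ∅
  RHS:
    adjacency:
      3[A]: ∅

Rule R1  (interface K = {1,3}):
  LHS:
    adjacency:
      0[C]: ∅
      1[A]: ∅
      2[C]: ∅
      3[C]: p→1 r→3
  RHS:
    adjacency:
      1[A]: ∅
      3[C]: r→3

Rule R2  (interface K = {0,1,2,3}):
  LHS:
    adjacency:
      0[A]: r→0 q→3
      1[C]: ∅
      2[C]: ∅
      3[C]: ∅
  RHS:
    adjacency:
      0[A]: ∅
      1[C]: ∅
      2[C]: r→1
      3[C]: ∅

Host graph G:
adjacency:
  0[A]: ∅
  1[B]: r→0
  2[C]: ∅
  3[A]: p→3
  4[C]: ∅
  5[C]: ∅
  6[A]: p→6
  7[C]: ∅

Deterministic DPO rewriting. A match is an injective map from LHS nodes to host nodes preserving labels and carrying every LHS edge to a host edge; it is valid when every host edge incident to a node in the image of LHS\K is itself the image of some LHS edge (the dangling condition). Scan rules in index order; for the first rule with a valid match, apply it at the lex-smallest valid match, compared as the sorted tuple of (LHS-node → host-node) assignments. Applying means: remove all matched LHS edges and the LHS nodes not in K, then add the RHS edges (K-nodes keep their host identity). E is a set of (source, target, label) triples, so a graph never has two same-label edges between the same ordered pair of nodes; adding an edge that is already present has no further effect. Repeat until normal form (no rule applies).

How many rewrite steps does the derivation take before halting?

Answer: 2

Steps:
initial: |V|=8 |E|=3  E = 1-r->0 3-p->3 6-p->6
step 1: apply R0 at {0↦2, 1↦3, 2↦4, 3↦0}  → |V|=5 |E|=2  E = 1-r->0 6-p->6
step 2: apply R0 at {0↦5, 1↦6, 2↦7, 3↦0}  → |V|=2 |E|=1  E = 1-r->0
final graph: no rule applies after step 2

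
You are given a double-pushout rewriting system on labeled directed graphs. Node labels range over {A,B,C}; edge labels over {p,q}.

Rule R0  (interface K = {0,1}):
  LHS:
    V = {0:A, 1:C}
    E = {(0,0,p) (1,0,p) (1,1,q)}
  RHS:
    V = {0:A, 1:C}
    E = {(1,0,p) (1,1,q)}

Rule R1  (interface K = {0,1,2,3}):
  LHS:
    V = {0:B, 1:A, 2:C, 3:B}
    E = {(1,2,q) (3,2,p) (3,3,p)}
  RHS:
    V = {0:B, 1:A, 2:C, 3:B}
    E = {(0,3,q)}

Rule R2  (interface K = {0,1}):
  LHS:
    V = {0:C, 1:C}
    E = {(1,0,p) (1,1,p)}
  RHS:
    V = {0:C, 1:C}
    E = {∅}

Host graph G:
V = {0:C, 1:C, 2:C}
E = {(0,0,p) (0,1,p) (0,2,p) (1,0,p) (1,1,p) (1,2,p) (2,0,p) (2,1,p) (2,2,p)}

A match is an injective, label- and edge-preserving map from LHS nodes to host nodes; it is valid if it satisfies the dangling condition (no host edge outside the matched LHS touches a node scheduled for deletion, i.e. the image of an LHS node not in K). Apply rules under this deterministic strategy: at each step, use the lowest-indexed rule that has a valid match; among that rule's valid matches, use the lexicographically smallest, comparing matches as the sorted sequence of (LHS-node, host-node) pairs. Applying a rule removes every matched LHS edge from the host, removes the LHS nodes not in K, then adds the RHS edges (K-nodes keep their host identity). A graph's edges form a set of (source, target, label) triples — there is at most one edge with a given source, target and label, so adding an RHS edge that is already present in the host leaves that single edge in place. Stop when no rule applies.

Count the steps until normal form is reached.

Answer: 3

Steps:
initial: |V|=3 |E|=9  E = 0-p->0 0-p->1 0-p->2 1-p->0 1-p->1 1-p->2 2-p->0 2-p->1 2-p->2
step 1: apply R2 at {0↦0, 1↦1}  → |V|=3 |E|=7  E = 0-p->0 0-p->1 0-p->2 1-p->2 2-p->0 2-p->1 2-p->2
step 2: apply R2 at {0↦0, 1↦2}  → |V|=3 |E|=5  E = 0-p->0 0-p->1 0-p->2 1-p->2 2-p->1
step 3: apply R2 at {0↦1, 1↦0}  → |V|=3 |E|=3  E = 0-p->2 1-p->2 2-p->1
final graph: no rule applies after step 3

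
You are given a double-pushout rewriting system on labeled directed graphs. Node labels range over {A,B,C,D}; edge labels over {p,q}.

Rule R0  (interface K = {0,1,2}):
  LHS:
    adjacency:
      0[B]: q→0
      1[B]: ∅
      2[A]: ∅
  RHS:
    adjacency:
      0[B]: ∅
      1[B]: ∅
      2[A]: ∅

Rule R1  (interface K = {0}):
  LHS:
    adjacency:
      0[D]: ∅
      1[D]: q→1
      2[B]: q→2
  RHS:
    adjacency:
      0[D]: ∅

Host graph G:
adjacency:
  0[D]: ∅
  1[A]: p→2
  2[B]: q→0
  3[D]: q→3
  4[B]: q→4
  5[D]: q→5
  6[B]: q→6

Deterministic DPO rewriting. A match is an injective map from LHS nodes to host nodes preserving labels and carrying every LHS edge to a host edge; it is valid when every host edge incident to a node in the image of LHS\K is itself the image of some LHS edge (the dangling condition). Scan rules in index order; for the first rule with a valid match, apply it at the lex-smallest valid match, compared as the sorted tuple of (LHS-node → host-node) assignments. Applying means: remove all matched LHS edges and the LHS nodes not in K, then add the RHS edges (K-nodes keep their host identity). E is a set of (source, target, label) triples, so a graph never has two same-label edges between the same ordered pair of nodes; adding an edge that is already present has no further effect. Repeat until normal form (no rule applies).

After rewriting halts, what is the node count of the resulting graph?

initial: |V|=7 |E|=6  E = 1-p->2 2-q->0 3-q->3 4-q->4 5-q->5 6-q->6
step 1: apply R0 at {0↦4, 1↦2, 2↦1}  → |V|=7 |E|=5  E = 1-p->2 2-q->0 3-q->3 5-q->5 6-q->6
step 2: apply R0 at {0↦6, 1↦2, 2↦1}  → |V|=7 |E|=4  E = 1-p->2 2-q->0 3-q->3 5-q->5
normal form: no rule applies after step 2
NF nodes: {0:D, 1:A, 2:B, 3:D, 4:B, 5:D, 6:B}

Answer: 7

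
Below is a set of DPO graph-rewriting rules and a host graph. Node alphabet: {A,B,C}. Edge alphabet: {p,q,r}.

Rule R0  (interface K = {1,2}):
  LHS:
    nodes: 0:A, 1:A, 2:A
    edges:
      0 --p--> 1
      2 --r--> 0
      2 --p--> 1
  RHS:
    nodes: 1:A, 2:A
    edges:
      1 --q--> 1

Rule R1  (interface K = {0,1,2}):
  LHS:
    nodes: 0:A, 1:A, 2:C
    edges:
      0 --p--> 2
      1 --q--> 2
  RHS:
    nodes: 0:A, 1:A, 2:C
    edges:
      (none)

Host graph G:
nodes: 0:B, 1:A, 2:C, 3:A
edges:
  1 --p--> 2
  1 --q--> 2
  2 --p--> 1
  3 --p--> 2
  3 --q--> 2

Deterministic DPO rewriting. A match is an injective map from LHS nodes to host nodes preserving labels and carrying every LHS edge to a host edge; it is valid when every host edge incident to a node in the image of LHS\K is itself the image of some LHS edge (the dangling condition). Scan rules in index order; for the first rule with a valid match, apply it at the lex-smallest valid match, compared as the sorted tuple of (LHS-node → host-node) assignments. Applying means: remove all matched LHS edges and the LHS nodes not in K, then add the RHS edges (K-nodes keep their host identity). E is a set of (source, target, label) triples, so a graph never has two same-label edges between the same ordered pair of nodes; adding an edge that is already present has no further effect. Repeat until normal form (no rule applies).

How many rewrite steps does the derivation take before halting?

Answer: 2

Steps:
start.  V:4 E:5  edges: 1-p->2 1-q->2 2-p->1 3-p->2 3-q->2
1. fire R1 via {0↦1, 1↦3, 2↦2}  →  V:4 E:3  edges: 1-q->2 2-p->1 3-p->2
2. fire R1 via {0↦3, 1↦1, 2↦2}  →  V:4 E:1  edges: 2-p->1
normal form: no rule applies after step 2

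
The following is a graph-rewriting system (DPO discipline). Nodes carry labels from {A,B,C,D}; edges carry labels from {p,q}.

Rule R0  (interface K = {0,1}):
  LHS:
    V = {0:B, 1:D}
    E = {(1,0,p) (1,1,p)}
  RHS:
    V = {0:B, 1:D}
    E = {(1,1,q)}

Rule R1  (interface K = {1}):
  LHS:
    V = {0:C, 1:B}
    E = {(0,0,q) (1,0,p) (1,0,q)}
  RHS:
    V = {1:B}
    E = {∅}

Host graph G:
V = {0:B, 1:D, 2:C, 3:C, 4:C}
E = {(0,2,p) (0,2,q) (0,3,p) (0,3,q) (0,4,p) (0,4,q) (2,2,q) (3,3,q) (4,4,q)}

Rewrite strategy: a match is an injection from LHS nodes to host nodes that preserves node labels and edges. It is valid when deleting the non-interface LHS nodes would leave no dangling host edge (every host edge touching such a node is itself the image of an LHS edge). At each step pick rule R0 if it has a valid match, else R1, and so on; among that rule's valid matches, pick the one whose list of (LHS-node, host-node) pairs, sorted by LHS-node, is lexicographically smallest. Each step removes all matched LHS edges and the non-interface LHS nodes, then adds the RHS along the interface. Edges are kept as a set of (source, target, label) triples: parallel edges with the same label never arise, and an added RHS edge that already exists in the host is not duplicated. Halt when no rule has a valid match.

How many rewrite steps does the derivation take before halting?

initial: |V|=5 |E|=9  E = 0-p->2 0-q->2 0-p->3 0-q->3 0-p->4 0-q->4 2-q->2 3-q->3 4-q->4
step 1: apply R1 at {0↦2, 1↦0}  → |V|=4 |E|=6  E = 0-p->3 0-q->3 0-p->4 0-q->4 3-q->3 4-q->4
step 2: apply R1 at {0↦3, 1↦0}  → |V|=3 |E|=3  E = 0-p->4 0-q->4 4-q->4
step 3: apply R1 at {0↦4, 1↦0}  → |V|=2 |E|=0  E = ∅
halt: no rule applies after step 3

Answer: 3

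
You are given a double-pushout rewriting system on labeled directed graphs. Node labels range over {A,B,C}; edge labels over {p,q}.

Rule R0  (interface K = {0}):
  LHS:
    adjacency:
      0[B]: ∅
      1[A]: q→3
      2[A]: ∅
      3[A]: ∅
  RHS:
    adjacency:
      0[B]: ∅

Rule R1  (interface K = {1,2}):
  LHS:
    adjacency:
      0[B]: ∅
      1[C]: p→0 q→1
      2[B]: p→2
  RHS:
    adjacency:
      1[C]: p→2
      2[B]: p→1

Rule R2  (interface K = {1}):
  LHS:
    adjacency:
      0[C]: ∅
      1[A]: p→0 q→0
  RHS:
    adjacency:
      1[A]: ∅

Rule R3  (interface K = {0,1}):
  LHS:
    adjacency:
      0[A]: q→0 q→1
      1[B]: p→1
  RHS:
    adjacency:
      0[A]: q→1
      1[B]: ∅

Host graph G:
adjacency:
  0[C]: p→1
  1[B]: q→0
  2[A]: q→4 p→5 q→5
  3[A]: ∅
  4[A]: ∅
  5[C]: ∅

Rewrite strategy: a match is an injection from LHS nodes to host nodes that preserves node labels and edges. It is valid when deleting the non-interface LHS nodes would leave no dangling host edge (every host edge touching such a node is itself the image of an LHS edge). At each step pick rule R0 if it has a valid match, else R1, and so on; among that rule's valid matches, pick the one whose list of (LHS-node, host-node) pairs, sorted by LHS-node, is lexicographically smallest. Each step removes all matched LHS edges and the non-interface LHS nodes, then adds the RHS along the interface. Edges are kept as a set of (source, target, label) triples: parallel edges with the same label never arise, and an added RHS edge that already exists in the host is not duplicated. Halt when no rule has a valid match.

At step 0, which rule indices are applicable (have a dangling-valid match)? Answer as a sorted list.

R0: no valid match — 1 raw match, all fail dangling condition
R1: no valid match — LHS pattern not found
R2: 1 valid match — {0↦5, 1↦2}
R3: no valid match — LHS pattern not found

Answer: [R2]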